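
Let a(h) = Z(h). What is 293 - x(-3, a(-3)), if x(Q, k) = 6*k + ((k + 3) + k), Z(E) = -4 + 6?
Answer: 274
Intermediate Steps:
Z(E) = 2
a(h) = 2
x(Q, k) = 3 + 8*k (x(Q, k) = 6*k + ((3 + k) + k) = 6*k + (3 + 2*k) = 3 + 8*k)
293 - x(-3, a(-3)) = 293 - (3 + 8*2) = 293 - (3 + 16) = 293 - 1*19 = 293 - 19 = 274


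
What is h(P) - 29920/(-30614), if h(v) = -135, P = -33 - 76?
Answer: -2051485/15307 ≈ -134.02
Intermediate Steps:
P = -109
h(P) - 29920/(-30614) = -135 - 29920/(-30614) = -135 - 29920*(-1/30614) = -135 + 14960/15307 = -2051485/15307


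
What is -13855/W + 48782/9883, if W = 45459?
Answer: 2080651973/449271297 ≈ 4.6312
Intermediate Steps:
-13855/W + 48782/9883 = -13855/45459 + 48782/9883 = 2080651973/449271297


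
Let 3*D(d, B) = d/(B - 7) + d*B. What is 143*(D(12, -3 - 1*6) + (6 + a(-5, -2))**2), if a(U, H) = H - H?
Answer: -143/4 ≈ -35.750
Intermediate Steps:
a(U, H) = 0
D(d, B) = B*d/3 + d/(3*(-7 + B)) (D(d, B) = (d/(B - 7) + d*B)/3 = (d/(-7 + B) + B*d)/3 = (B*d + d/(-7 + B))/3 = B*d/3 + d/(3*(-7 + B)))
143*(D(12, -3 - 1*6) + (6 + a(-5, -2))**2) = 143*((1/3)*12*(1 + (-3 - 1*6)**2 - 7*(-3 - 1*6))/(-7 + (-3 - 1*6)) + (6 + 0)**2) = 143*((1/3)*12*(1 + (-3 - 6)**2 - 7*(-3 - 6))/(-7 + (-3 - 6)) + 6**2) = 143*((1/3)*12*(1 + (-9)**2 - 7*(-9))/(-7 - 9) + 36) = 143*((1/3)*12*(1 + 81 + 63)/(-16) + 36) = 143*((1/3)*12*(-1/16)*145 + 36) = 143*(-145/4 + 36) = 143*(-1/4) = -143/4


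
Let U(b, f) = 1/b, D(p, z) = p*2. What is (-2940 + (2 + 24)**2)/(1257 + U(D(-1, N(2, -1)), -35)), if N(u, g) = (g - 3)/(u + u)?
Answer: -4528/2513 ≈ -1.8018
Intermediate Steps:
N(u, g) = (-3 + g)/(2*u) (N(u, g) = (-3 + g)/((2*u)) = (-3 + g)*(1/(2*u)) = (-3 + g)/(2*u))
D(p, z) = 2*p
(-2940 + (2 + 24)**2)/(1257 + U(D(-1, N(2, -1)), -35)) = (-2940 + (2 + 24)**2)/(1257 + 1/(2*(-1))) = (-2940 + 26**2)/(1257 + 1/(-2)) = (-2940 + 676)/(1257 - 1/2) = -2264/2513/2 = -2264*2/2513 = -4528/2513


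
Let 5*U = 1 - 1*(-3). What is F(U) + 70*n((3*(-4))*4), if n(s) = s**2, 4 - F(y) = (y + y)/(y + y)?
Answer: 161283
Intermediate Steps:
U = 4/5 (U = (1 - 1*(-3))/5 = (1 + 3)/5 = (1/5)*4 = 4/5 ≈ 0.80000)
F(y) = 3 (F(y) = 4 - (y + y)/(y + y) = 4 - 2*y/(2*y) = 4 - 2*y*1/(2*y) = 4 - 1*1 = 4 - 1 = 3)
F(U) + 70*n((3*(-4))*4) = 3 + 70*((3*(-4))*4)**2 = 3 + 70*(-12*4)**2 = 3 + 70*(-48)**2 = 3 + 70*2304 = 3 + 161280 = 161283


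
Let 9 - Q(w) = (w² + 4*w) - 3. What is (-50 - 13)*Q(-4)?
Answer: -756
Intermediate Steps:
Q(w) = 12 - w² - 4*w (Q(w) = 9 - ((w² + 4*w) - 3) = 9 - (-3 + w² + 4*w) = 9 + (3 - w² - 4*w) = 12 - w² - 4*w)
(-50 - 13)*Q(-4) = (-50 - 13)*(12 - 1*(-4)² - 4*(-4)) = -63*(12 - 1*16 + 16) = -63*(12 - 16 + 16) = -63*12 = -756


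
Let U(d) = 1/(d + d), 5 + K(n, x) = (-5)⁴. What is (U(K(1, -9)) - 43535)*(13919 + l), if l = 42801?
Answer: -76548459782/31 ≈ -2.4693e+9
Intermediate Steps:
K(n, x) = 620 (K(n, x) = -5 + (-5)⁴ = -5 + 625 = 620)
U(d) = 1/(2*d)
(U(K(1, -9)) - 43535)*(13919 + l) = ((½)/620 - 43535)*(13919 + 42801) = ((½)*(1/620) - 43535)*56720 = (1/1240 - 43535)*56720 = -53983399/1240*56720 = -76548459782/31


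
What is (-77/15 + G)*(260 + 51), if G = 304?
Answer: 1394213/15 ≈ 92948.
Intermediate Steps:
(-77/15 + G)*(260 + 51) = (-77/15 + 304)*(260 + 51) = (-77/15 + 304)*311 = (4483/15)*311 = 1394213/15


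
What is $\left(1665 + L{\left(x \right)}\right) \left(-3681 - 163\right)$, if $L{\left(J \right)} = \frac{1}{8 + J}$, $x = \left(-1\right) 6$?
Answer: $-6402182$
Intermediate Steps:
$x = -6$
$\left(1665 + L{\left(x \right)}\right) \left(-3681 - 163\right) = \left(1665 + \frac{1}{8 - 6}\right) \left(-3681 - 163\right) = \left(1665 + \frac{1}{2}\right) \left(-3844\right) = \frac{3331}{2} \left(-3844\right) = -6402182$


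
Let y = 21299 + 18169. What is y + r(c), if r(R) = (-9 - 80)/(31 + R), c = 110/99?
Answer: 11405451/289 ≈ 39465.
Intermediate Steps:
c = 10/9 (c = 110*(1/99) = 10/9 ≈ 1.1111)
y = 39468
r(R) = -89/(31 + R)
y + r(c) = 39468 - 89/(31 + 10/9) = 39468 - 89/289/9 = 39468 - 89*9/289 = 39468 - 801/289 = 11405451/289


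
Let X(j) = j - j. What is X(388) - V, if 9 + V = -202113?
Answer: 202122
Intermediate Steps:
V = -202122 (V = -9 - 202113 = -202122)
X(j) = 0
X(388) - V = 0 - 1*(-202122) = 0 + 202122 = 202122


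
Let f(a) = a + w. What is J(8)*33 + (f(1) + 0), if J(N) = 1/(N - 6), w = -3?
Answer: 29/2 ≈ 14.500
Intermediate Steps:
J(N) = 1/(-6 + N)
f(a) = -3 + a (f(a) = a - 3 = -3 + a)
J(8)*33 + (f(1) + 0) = 33/(-6 + 8) + ((-3 + 1) + 0) = 33/2 + (-2 + 0) = (1/2)*33 - 2 = 33/2 - 2 = 29/2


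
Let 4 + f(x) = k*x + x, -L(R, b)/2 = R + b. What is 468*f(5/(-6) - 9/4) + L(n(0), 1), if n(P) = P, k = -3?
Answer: 1012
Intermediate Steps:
L(R, b) = -2*R - 2*b (L(R, b) = -2*(R + b) = -2*R - 2*b)
f(x) = -4 - 2*x (f(x) = -4 + (-3*x + x) = -4 - 2*x)
468*f(5/(-6) - 9/4) + L(n(0), 1) = 468*(-4 - 2*(5/(-6) - 9/4)) + (-2*0 - 2*1) = 468*(-4 - 2*(5*(-⅙) - 9*¼)) + (0 - 2) = 468*(-4 - 2*(-⅚ - 9/4)) - 2 = 468*(-4 - 2*(-37/12)) - 2 = 468*(-4 + 37/6) - 2 = 468*(13/6) - 2 = 1014 - 2 = 1012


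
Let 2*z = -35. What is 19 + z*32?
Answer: -541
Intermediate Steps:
z = -35/2 (z = (1/2)*(-35) = -35/2 ≈ -17.500)
19 + z*32 = 19 - 35/2*32 = 19 - 560 = -541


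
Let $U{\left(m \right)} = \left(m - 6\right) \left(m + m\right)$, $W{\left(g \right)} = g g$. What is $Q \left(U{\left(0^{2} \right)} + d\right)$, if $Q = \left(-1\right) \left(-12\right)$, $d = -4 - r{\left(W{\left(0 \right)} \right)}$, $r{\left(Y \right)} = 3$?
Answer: $-84$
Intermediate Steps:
$W{\left(g \right)} = g^{2}$
$d = -7$ ($d = -4 - 3 = -7$)
$U{\left(m \right)} = 2 m \left(-6 + m\right)$ ($U{\left(m \right)} = \left(-6 + m\right) 2 m = 2 m \left(-6 + m\right)$)
$Q = 12$
$Q \left(U{\left(0^{2} \right)} + d\right) = 12 \left(2 \cdot 0^{2} \left(-6 + 0^{2}\right) - 7\right) = 12 \left(2 \cdot 0 \left(-6 + 0\right) - 7\right) = 12 \left(2 \cdot 0 \left(-6\right) - 7\right) = 12 \left(0 - 7\right) = 12 \left(-7\right) = -84$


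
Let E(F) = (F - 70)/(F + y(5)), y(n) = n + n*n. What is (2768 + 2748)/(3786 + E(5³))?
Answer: 170996/117377 ≈ 1.4568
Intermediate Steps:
y(n) = n + n²
E(F) = (-70 + F)/(30 + F) (E(F) = (F - 70)/(F + 5*(1 + 5)) = (-70 + F)/(F + 5*6) = (-70 + F)/(F + 30) = (-70 + F)/(30 + F))
(2768 + 2748)/(3786 + E(5³)) = (2768 + 2748)/(3786 + (-70 + 5³)/(30 + 5³)) = 5516/(3786 + (-70 + 125)/(30 + 125)) = 5516/(3786 + 55/155) = 5516/(3786 + (1/155)*55) = 5516/(3786 + 11/31) = 5516/(117377/31) = 5516*(31/117377) = 170996/117377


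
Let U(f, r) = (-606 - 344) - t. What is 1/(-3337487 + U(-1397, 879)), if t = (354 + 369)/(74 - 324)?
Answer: -250/834608527 ≈ -2.9954e-7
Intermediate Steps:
t = -723/250 (t = 723/(-250) = 723*(-1/250) = -723/250 ≈ -2.8920)
U(f, r) = -236777/250 (U(f, r) = (-606 - 344) - 1*(-723/250) = -950 + 723/250 = -236777/250)
1/(-3337487 + U(-1397, 879)) = 1/(-3337487 - 236777/250) = 1/(-834608527/250) = -250/834608527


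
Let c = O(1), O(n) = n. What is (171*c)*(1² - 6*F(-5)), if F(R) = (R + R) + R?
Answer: 15561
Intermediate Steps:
c = 1
F(R) = 3*R (F(R) = 2*R + R = 3*R)
(171*c)*(1² - 6*F(-5)) = (171*1)*(1² - 18*(-5)) = 171*(1 - 6*(-15)) = 171*(1 + 90) = 171*91 = 15561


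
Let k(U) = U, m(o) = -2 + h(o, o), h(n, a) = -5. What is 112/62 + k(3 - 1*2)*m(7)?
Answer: -161/31 ≈ -5.1936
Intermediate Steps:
m(o) = -7 (m(o) = -2 - 5 = -7)
112/62 + k(3 - 1*2)*m(7) = 112/62 + (3 - 1*2)*(-7) = 112*(1/62) + (3 - 2)*(-7) = 56/31 + 1*(-7) = 56/31 - 7 = -161/31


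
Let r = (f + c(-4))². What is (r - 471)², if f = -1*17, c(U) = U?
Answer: 900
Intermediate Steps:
f = -17
r = 441 (r = (-17 - 4)² = (-21)² = 441)
(r - 471)² = (441 - 471)² = (-30)² = 900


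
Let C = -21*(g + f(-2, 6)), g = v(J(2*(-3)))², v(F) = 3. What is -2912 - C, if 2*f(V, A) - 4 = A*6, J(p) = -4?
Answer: -2303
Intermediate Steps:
g = 9 (g = 3² = 9)
f(V, A) = 2 + 3*A (f(V, A) = 2 + (A*6)/2 = 2 + (6*A)/2 = 2 + 3*A)
C = -609 (C = -21*(9 + (2 + 3*6)) = -21*(9 + (2 + 18)) = -21*(9 + 20) = -21*29 = -609)
-2912 - C = -2912 - 1*(-609) = -2912 + 609 = -2303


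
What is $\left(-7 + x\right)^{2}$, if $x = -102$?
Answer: $11881$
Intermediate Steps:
$\left(-7 + x\right)^{2} = \left(-7 - 102\right)^{2} = \left(-109\right)^{2} = 11881$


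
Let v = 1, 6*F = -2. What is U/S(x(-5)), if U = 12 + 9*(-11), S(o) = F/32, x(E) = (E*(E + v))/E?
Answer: 8352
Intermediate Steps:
F = -⅓ (F = (⅙)*(-2) = -⅓ ≈ -0.33333)
x(E) = 1 + E (x(E) = (E*(E + 1))/E = (E*(1 + E))/E = 1 + E)
S(o) = -1/96 (S(o) = -⅓/32 = -⅓*1/32 = -1/96)
U = -87 (U = 12 - 99 = -87)
U/S(x(-5)) = -87/(-1/96) = -87*(-96) = 8352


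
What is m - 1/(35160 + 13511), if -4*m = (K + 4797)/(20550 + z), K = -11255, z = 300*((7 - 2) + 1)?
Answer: 157113959/2175593700 ≈ 0.072217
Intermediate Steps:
z = 1800 (z = 300*(5 + 1) = 300*6 = 1800)
m = 3229/44700 (m = -(-11255 + 4797)/(4*(20550 + 1800)) = -(-3229)/(2*22350) = -1/4*(-3229/11175) = 3229/44700 ≈ 0.072237)
m - 1/(35160 + 13511) = 3229/44700 - 1/(35160 + 13511) = 3229/44700 - 1/48671 = 157113959/2175593700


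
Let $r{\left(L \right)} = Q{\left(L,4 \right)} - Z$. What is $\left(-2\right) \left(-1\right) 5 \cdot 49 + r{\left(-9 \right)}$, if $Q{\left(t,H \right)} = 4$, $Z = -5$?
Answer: $499$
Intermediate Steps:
$r{\left(L \right)} = 9$ ($r{\left(L \right)} = 4 - -5 = 4 + 5 = 9$)
$\left(-2\right) \left(-1\right) 5 \cdot 49 + r{\left(-9 \right)} = \left(-2\right) \left(-1\right) 5 \cdot 49 + 9 = 2 \cdot 5 \cdot 49 + 9 = 10 \cdot 49 + 9 = 490 + 9 = 499$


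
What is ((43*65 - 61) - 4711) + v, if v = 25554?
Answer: 23577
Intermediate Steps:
((43*65 - 61) - 4711) + v = ((43*65 - 61) - 4711) + 25554 = ((2795 - 61) - 4711) + 25554 = (2734 - 4711) + 25554 = -1977 + 25554 = 23577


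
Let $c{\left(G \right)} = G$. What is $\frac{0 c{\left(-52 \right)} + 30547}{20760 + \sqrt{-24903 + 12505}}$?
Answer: $\frac{317077860}{215494999} - \frac{30547 i \sqrt{12398}}{430989998} \approx 1.4714 - 0.0078918 i$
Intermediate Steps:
$\frac{0 c{\left(-52 \right)} + 30547}{20760 + \sqrt{-24903 + 12505}} = \frac{0 \left(-52\right) + 30547}{20760 + \sqrt{-24903 + 12505}} = \frac{0 + 30547}{20760 + \sqrt{-12398}} = \frac{30547}{20760 + i \sqrt{12398}}$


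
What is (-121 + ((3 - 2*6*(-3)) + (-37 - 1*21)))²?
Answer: 19600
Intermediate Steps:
(-121 + ((3 - 2*6*(-3)) + (-37 - 1*21)))² = (-121 + ((3 - 12*(-3)) + (-37 - 21)))² = (-121 + ((3 + 36) - 58))² = (-121 + (39 - 58))² = (-121 - 19)² = (-140)² = 19600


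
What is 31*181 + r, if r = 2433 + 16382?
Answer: 24426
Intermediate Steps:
r = 18815
31*181 + r = 31*181 + 18815 = 5611 + 18815 = 24426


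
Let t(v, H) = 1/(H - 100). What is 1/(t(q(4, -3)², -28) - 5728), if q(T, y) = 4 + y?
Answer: -128/733185 ≈ -0.00017458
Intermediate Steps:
t(v, H) = 1/(-100 + H)
1/(t(q(4, -3)², -28) - 5728) = 1/(1/(-100 - 28) - 5728) = 1/(1/(-128) - 5728) = 1/(-1/128 - 5728) = 1/(-733185/128) = -128/733185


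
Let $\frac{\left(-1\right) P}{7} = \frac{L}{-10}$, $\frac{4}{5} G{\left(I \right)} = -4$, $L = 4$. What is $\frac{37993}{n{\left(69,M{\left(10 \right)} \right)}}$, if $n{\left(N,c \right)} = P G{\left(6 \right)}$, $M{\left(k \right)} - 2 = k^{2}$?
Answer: $- \frac{37993}{14} \approx -2713.8$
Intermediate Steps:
$G{\left(I \right)} = -5$ ($G{\left(I \right)} = \frac{5}{4} \left(-4\right) = -5$)
$P = \frac{14}{5}$ ($P = - 7 \frac{4}{-10} = - 7 \cdot 4 \left(- \frac{1}{10}\right) = \left(-7\right) \left(- \frac{2}{5}\right) = \frac{14}{5} \approx 2.8$)
$M{\left(k \right)} = 2 + k^{2}$
$n{\left(N,c \right)} = -14$ ($n{\left(N,c \right)} = \frac{14}{5} \left(-5\right) = -14$)
$\frac{37993}{n{\left(69,M{\left(10 \right)} \right)}} = \frac{37993}{-14} = 37993 \left(- \frac{1}{14}\right) = - \frac{37993}{14}$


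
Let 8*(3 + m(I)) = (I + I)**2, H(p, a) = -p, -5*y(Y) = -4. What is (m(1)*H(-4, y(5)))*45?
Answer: -450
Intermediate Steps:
y(Y) = 4/5 (y(Y) = -1/5*(-4) = 4/5)
m(I) = -3 + I**2/2 (m(I) = -3 + (I + I)**2/8 = -3 + (2*I)**2/8 = -3 + (4*I**2)/8 = -3 + I**2/2)
(m(1)*H(-4, y(5)))*45 = ((-3 + (1/2)*1**2)*(-1*(-4)))*45 = ((-3 + (1/2)*1)*4)*45 = ((-3 + 1/2)*4)*45 = -5/2*4*45 = -10*45 = -450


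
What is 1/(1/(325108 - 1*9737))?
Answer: 315371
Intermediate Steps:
1/(1/(325108 - 1*9737)) = 1/(1/(325108 - 9737)) = 1/(1/315371) = 315371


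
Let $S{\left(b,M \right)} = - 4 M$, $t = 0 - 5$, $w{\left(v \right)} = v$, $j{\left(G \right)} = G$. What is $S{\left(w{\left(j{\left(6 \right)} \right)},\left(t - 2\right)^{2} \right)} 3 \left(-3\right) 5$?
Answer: $8820$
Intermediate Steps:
$t = -5$ ($t = 0 - 5 = -5$)
$S{\left(w{\left(j{\left(6 \right)} \right)},\left(t - 2\right)^{2} \right)} 3 \left(-3\right) 5 = - 4 \left(-5 - 2\right)^{2} \cdot 3 \left(-3\right) 5 = - 4 \left(-7\right)^{2} \left(-9\right) 5 = \left(-4\right) 49 \left(-9\right) 5 = \left(-196\right) \left(-9\right) 5 = 1764 \cdot 5 = 8820$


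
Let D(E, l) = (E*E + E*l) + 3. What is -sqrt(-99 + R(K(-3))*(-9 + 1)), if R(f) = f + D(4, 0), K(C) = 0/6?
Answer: -I*sqrt(251) ≈ -15.843*I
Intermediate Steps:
D(E, l) = 3 + E**2 + E*l (D(E, l) = (E**2 + E*l) + 3 = 3 + E**2 + E*l)
K(C) = 0 (K(C) = 0*(1/6) = 0)
R(f) = 19 + f (R(f) = f + (3 + 4**2 + 4*0) = f + (3 + 16 + 0) = f + 19 = 19 + f)
-sqrt(-99 + R(K(-3))*(-9 + 1)) = -sqrt(-99 + (19 + 0)*(-9 + 1)) = -sqrt(-99 + 19*(-8)) = -sqrt(-99 - 152) = -sqrt(-251) = -I*sqrt(251)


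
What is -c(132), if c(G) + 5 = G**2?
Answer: -17419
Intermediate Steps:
c(G) = -5 + G**2
-c(132) = -(-5 + 132**2) = -(-5 + 17424) = -1*17419 = -17419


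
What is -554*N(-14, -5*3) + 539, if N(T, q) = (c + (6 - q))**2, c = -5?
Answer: -141285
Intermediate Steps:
N(T, q) = (1 - q)**2 (N(T, q) = (-5 + (6 - q))**2 = (1 - q)**2)
-554*N(-14, -5*3) + 539 = -554*(-1 - 5*3)**2 + 539 = -554*(-1 - 15)**2 + 539 = -554*(-16)**2 + 539 = -554*256 + 539 = -141824 + 539 = -141285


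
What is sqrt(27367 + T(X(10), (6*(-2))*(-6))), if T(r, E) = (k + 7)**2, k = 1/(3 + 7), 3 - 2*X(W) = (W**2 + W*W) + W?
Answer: sqrt(2741741)/10 ≈ 165.58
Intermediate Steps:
X(W) = 3/2 - W**2 - W/2 (X(W) = 3/2 - ((W**2 + W*W) + W)/2 = 3/2 - ((W**2 + W**2) + W)/2 = 3/2 - (2*W**2 + W)/2 = 3/2 - (W + 2*W**2)/2 = 3/2 + (-W**2 - W/2) = 3/2 - W**2 - W/2)
k = 1/10 ≈ 0.10000
T(r, E) = 5041/100 (T(r, E) = (1/10 + 7)**2 = (71/10)**2 = 5041/100)
sqrt(27367 + T(X(10), (6*(-2))*(-6))) = sqrt(27367 + 5041/100) = sqrt(2741741/100) = sqrt(2741741)/10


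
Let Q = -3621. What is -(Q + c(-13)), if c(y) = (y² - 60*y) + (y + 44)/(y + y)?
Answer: 69503/26 ≈ 2673.2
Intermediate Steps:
c(y) = y² - 60*y + (44 + y)/(2*y) (c(y) = (y² - 60*y) + (44 + y)/((2*y)) = (y² - 60*y) + (44 + y)*(1/(2*y)) = (y² - 60*y) + (44 + y)/(2*y) = y² - 60*y + (44 + y)/(2*y))
-(Q + c(-13)) = -(-3621 + (½ + (-13)² - 60*(-13) + 22/(-13))) = -(-3621 + (½ + 169 + 780 + 22*(-1/13))) = -(-3621 + (½ + 169 + 780 - 22/13)) = -(-3621 + 24643/26) = -1*(-69503/26) = 69503/26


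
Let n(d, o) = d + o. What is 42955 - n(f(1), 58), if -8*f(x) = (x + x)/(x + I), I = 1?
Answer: 343177/8 ≈ 42897.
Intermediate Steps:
f(x) = -x/(4*(1 + x)) (f(x) = -(x + x)/(8*(x + 1)) = -2*x/(8*(1 + x)) = -x/(4*(1 + x)))
42955 - n(f(1), 58) = 42955 - (-1*1/(4 + 4*1) + 58) = 42955 - (-1*1/(4 + 4) + 58) = 42955 - (-1*1/8 + 58) = 42955 - (-1*1*1/8 + 58) = 42955 - (-1/8 + 58) = 42955 - 1*463/8 = 42955 - 463/8 = 343177/8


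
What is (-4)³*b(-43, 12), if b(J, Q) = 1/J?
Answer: 64/43 ≈ 1.4884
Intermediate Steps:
b(J, Q) = 1/J
(-4)³*b(-43, 12) = (-4)³/(-43) = -64*(-1/43) = 64/43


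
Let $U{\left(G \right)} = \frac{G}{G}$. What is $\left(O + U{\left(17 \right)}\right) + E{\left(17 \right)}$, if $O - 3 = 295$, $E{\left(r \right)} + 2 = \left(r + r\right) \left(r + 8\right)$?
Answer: $1147$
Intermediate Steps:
$E{\left(r \right)} = -2 + 2 r \left(8 + r\right)$ ($E{\left(r \right)} = -2 + \left(r + r\right) \left(r + 8\right) = -2 + 2 r \left(8 + r\right)$)
$O = 298$ ($O = 3 + 295 = 298$)
$U{\left(G \right)} = 1$
$\left(O + U{\left(17 \right)}\right) + E{\left(17 \right)} = \left(298 + 1\right) + \left(-2 + 2 \cdot 17^{2} + 16 \cdot 17\right) = 299 + \left(-2 + 2 \cdot 289 + 272\right) = 299 + \left(-2 + 578 + 272\right) = 299 + 848 = 1147$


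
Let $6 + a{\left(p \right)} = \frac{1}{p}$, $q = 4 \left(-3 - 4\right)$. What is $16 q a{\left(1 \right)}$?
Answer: $2240$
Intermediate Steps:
$q = -28$ ($q = 4 \left(-7\right) = -28$)
$a{\left(p \right)} = -6 + \frac{1}{p}$
$16 q a{\left(1 \right)} = 16 \left(-28\right) \left(-6 + 1^{-1}\right) = - 448 \left(-6 + 1\right) = \left(-448\right) \left(-5\right) = 2240$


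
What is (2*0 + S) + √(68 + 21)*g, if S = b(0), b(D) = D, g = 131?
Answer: 131*√89 ≈ 1235.9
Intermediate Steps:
S = 0
(2*0 + S) + √(68 + 21)*g = (2*0 + 0) + √(68 + 21)*131 = (0 + 0) + √89*131 = 0 + 131*√89 = 131*√89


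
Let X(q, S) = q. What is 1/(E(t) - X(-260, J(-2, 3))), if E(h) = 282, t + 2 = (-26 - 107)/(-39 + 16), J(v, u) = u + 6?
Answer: 1/542 ≈ 0.0018450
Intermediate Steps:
J(v, u) = 6 + u
t = 87/23 (t = -2 + (-26 - 107)/(-39 + 16) = -2 - 133/(-23) = -2 - 133*(-1/23) = -2 + 133/23 = 87/23 ≈ 3.7826)
1/(E(t) - X(-260, J(-2, 3))) = 1/(282 - 1*(-260)) = 1/(282 + 260) = 1/542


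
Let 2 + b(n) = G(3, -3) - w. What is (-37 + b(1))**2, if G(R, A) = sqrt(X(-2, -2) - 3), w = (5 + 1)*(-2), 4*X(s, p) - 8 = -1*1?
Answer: (54 - I*sqrt(5))**2/4 ≈ 727.75 - 60.374*I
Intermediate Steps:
X(s, p) = 7/4 (X(s, p) = 2 + (-1*1)/4 = 2 + (1/4)*(-1) = 2 - 1/4 = 7/4)
w = -12 (w = 6*(-2) = -12)
G(R, A) = I*sqrt(5)/2 (G(R, A) = sqrt(7/4 - 3) = sqrt(-5/4) = I*sqrt(5)/2)
b(n) = 10 + I*sqrt(5)/2 (b(n) = -2 + (I*sqrt(5)/2 - 1*(-12)) = -2 + (I*sqrt(5)/2 + 12) = -2 + (12 + I*sqrt(5)/2) = 10 + I*sqrt(5)/2)
(-37 + b(1))**2 = (-37 + (10 + I*sqrt(5)/2))**2 = (-27 + I*sqrt(5)/2)**2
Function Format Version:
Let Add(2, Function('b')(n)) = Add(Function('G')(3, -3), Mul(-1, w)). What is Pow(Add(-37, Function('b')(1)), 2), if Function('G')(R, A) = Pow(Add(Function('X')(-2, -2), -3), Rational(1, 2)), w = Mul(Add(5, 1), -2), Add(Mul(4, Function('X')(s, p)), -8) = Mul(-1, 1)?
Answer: Mul(Rational(1, 4), Pow(Add(54, Mul(-1, I, Pow(5, Rational(1, 2)))), 2)) ≈ Add(727.75, Mul(-60.374, I))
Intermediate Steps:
Function('X')(s, p) = Rational(7, 4) (Function('X')(s, p) = Add(2, Mul(Rational(1, 4), Mul(-1, 1))) = Add(2, Mul(Rational(1, 4), -1)) = Add(2, Rational(-1, 4)) = Rational(7, 4))
w = -12 (w = Mul(6, -2) = -12)
Function('G')(R, A) = Mul(Rational(1, 2), I, Pow(5, Rational(1, 2))) (Function('G')(R, A) = Pow(Add(Rational(7, 4), -3), Rational(1, 2)) = Pow(Rational(-5, 4), Rational(1, 2)) = Mul(Rational(1, 2), I, Pow(5, Rational(1, 2))))
Function('b')(n) = Add(10, Mul(Rational(1, 2), I, Pow(5, Rational(1, 2)))) (Function('b')(n) = Add(-2, Add(Mul(Rational(1, 2), I, Pow(5, Rational(1, 2))), Mul(-1, -12))) = Add(-2, Add(Mul(Rational(1, 2), I, Pow(5, Rational(1, 2))), 12)) = Add(-2, Add(12, Mul(Rational(1, 2), I, Pow(5, Rational(1, 2))))) = Add(10, Mul(Rational(1, 2), I, Pow(5, Rational(1, 2)))))
Pow(Add(-37, Function('b')(1)), 2) = Pow(Add(-37, Add(10, Mul(Rational(1, 2), I, Pow(5, Rational(1, 2))))), 2) = Pow(Add(-27, Mul(Rational(1, 2), I, Pow(5, Rational(1, 2)))), 2)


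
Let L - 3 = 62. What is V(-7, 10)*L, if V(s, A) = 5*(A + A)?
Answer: 6500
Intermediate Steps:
L = 65 (L = 3 + 62 = 65)
V(s, A) = 10*A (V(s, A) = 5*(2*A) = 10*A)
V(-7, 10)*L = (10*10)*65 = 100*65 = 6500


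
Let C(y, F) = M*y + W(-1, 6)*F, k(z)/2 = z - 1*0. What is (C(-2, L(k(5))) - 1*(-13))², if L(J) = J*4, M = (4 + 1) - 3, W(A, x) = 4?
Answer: 28561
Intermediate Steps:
k(z) = 2*z (k(z) = 2*(z - 1*0) = 2*(z + 0) = 2*z)
M = 2 (M = 5 - 3 = 2)
L(J) = 4*J
C(y, F) = 2*y + 4*F
(C(-2, L(k(5))) - 1*(-13))² = ((2*(-2) + 4*(4*(2*5))) - 1*(-13))² = ((-4 + 4*(4*10)) + 13)² = ((-4 + 4*40) + 13)² = ((-4 + 160) + 13)² = (156 + 13)² = 169² = 28561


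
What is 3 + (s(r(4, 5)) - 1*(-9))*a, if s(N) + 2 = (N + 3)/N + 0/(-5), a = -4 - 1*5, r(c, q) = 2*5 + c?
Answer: -993/14 ≈ -70.929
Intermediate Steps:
r(c, q) = 10 + c
a = -9 (a = -4 - 5 = -9)
s(N) = -2 + (3 + N)/N (s(N) = -2 + ((N + 3)/N + 0/(-5)) = -2 + ((3 + N)/N + 0*(-1/5)) = -2 + ((3 + N)/N + 0) = -2 + (3 + N)/N)
3 + (s(r(4, 5)) - 1*(-9))*a = 3 + ((3 - (10 + 4))/(10 + 4) - 1*(-9))*(-9) = 3 + ((3 - 1*14)/14 + 9)*(-9) = 3 + ((3 - 14)/14 + 9)*(-9) = 3 + ((1/14)*(-11) + 9)*(-9) = 3 + (-11/14 + 9)*(-9) = 3 + (115/14)*(-9) = 3 - 1035/14 = -993/14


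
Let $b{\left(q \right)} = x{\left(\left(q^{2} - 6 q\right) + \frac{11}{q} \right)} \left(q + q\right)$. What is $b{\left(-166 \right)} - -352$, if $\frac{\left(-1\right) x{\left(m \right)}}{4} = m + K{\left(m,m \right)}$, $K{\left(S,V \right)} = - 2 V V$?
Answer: $- \frac{179708910651568}{83} \approx -2.1652 \cdot 10^{12}$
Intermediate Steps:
$K{\left(S,V \right)} = - 2 V^{2}$
$x{\left(m \right)} = - 4 m + 8 m^{2}$ ($x{\left(m \right)} = - 4 \left(m - 2 m^{2}\right) = - 4 m + 8 m^{2}$)
$b{\left(q \right)} = 8 q \left(q^{2} - 6 q + \frac{11}{q}\right) \left(-1 - 12 q + 2 q^{2} + \frac{22}{q}\right)$ ($b{\left(q \right)} = 4 \left(\left(q^{2} - 6 q\right) + \frac{11}{q}\right) \left(-1 + 2 \left(\left(q^{2} - 6 q\right) + \frac{11}{q}\right)\right) \left(q + q\right) = 4 \left(q^{2} - 6 q + \frac{11}{q}\right) \left(-1 + 2 \left(q^{2} - 6 q + \frac{11}{q}\right)\right) 2 q = 4 \left(q^{2} - 6 q + \frac{11}{q}\right) \left(-1 + \left(- 12 q + 2 q^{2} + \frac{22}{q}\right)\right) 2 q = 4 \left(q^{2} - 6 q + \frac{11}{q}\right) \left(-1 - 12 q + 2 q^{2} + \frac{22}{q}\right) 2 q = 8 q \left(q^{2} - 6 q + \frac{11}{q}\right) \left(-1 - 12 q + 2 q^{2} + \frac{22}{q}\right)$)
$b{\left(-166 \right)} - -352 = \frac{8 \left(2 \left(11 + \left(-166\right)^{2} \left(-6 - 166\right)\right)^{2} - 166 \left(-11 + \left(-166\right)^{2} \left(6 - -166\right)\right)\right)}{-166} - -352 = 8 \left(- \frac{1}{166}\right) \left(2 \left(11 + 27556 \left(-172\right)\right)^{2} - 166 \left(-11 + 27556 \left(6 + 166\right)\right)\right) + 352 = 8 \left(- \frac{1}{166}\right) \left(2 \left(11 - 4739632\right)^{2} - 166 \left(-11 + 27556 \cdot 172\right)\right) + 352 = 8 \left(- \frac{1}{166}\right) \left(2 \left(-4739621\right)^{2} - 166 \left(-11 + 4739632\right)\right) + 352 = 8 \left(- \frac{1}{166}\right) \left(2 \cdot 22464007223641 - 786777086\right) + 352 = 8 \left(- \frac{1}{166}\right) \left(44928014447282 - 786777086\right) + 352 = 8 \left(- \frac{1}{166}\right) 44927227670196 + 352 = - \frac{179708910680784}{83} + 352 = - \frac{179708910651568}{83}$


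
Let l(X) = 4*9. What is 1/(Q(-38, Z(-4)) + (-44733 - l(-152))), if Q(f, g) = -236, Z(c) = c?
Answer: -1/45005 ≈ -2.2220e-5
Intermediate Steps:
l(X) = 36
1/(Q(-38, Z(-4)) + (-44733 - l(-152))) = 1/(-236 + (-44733 - 1*36)) = 1/(-236 + (-44733 - 36)) = 1/(-236 - 44769) = 1/(-45005) = -1/45005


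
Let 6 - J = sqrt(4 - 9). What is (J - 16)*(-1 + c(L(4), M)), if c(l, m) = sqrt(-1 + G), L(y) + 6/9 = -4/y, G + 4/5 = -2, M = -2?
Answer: (5 - I*sqrt(95))*(10 + I*sqrt(5))/5 ≈ 14.359 - 17.258*I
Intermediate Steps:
J = 6 - I*sqrt(5) (J = 6 - sqrt(4 - 9) = 6 - sqrt(-5) = 6 - I*sqrt(5) ≈ 6.0 - 2.2361*I)
G = -14/5 (G = -4/5 - 2 = -14/5 ≈ -2.8000)
L(y) = -2/3 - 4/y
c(l, m) = I*sqrt(95)/5 (c(l, m) = sqrt(-1 - 14/5) = sqrt(-19/5) = I*sqrt(95)/5)
(J - 16)*(-1 + c(L(4), M)) = ((6 - I*sqrt(5)) - 16)*(-1 + I*sqrt(95)/5) = (-10 - I*sqrt(5))*(-1 + I*sqrt(95)/5) = (-1 + I*sqrt(95)/5)*(-10 - I*sqrt(5))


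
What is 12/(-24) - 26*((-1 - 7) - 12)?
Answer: 1039/2 ≈ 519.50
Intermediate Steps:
12/(-24) - 26*((-1 - 7) - 12) = 12*(-1/24) - 26*(-8 - 12) = -1/2 - 26*(-20) = -1/2 + 520 = 1039/2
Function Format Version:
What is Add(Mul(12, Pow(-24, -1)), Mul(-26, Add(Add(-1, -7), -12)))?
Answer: Rational(1039, 2) ≈ 519.50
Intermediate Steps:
Add(Mul(12, Pow(-24, -1)), Mul(-26, Add(Add(-1, -7), -12))) = Add(Mul(12, Rational(-1, 24)), Mul(-26, Add(-8, -12))) = Add(Rational(-1, 2), Mul(-26, -20)) = Add(Rational(-1, 2), 520) = Rational(1039, 2)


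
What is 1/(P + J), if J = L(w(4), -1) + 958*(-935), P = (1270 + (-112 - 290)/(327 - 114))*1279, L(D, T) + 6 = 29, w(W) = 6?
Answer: 71/51560847 ≈ 1.3770e-6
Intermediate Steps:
L(D, T) = 23 (L(D, T) = -6 + 29 = 23)
P = 115156044/71 (P = (1270 - 402/213)*1279 = (1270 - 402*1/213)*1279 = (1270 - 134/71)*1279 = (90036/71)*1279 = 115156044/71 ≈ 1.6219e+6)
J = -895707 (J = 23 + 958*(-935) = 23 - 895730 = -895707)
1/(P + J) = 1/(115156044/71 - 895707) = 1/(51560847/71) = 71/51560847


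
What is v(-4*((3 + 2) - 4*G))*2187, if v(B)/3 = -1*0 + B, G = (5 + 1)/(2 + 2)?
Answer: 26244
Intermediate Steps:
G = 3/2 (G = 6/4 = 6*(¼) = 3/2 ≈ 1.5000)
v(B) = 3*B (v(B) = 3*(-1*0 + B) = 3*(0 + B) = 3*B)
v(-4*((3 + 2) - 4*G))*2187 = (3*(-4*((3 + 2) - 4*3/2)))*2187 = (3*(-4*(5 - 6)))*2187 = (3*(-4*(-1)))*2187 = (3*4)*2187 = 12*2187 = 26244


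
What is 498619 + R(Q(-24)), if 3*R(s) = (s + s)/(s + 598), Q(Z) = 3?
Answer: 299670021/601 ≈ 4.9862e+5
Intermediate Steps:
R(s) = 2*s/(3*(598 + s)) (R(s) = ((s + s)/(s + 598))/3 = ((2*s)/(598 + s))/3 = (2*s/(598 + s))/3 = 2*s/(3*(598 + s)))
498619 + R(Q(-24)) = 498619 + (2/3)*3/(598 + 3) = 498619 + (2/3)*3/601 = 498619 + (2/3)*3*(1/601) = 498619 + 2/601 = 299670021/601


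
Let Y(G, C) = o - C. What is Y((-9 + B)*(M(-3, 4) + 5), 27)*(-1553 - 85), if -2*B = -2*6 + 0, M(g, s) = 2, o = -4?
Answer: 50778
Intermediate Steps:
B = 6 (B = -(-2*6 + 0)/2 = -(-12 + 0)/2 = -1/2*(-12) = 6)
Y(G, C) = -4 - C
Y((-9 + B)*(M(-3, 4) + 5), 27)*(-1553 - 85) = (-4 - 1*27)*(-1553 - 85) = (-4 - 27)*(-1638) = -31*(-1638) = 50778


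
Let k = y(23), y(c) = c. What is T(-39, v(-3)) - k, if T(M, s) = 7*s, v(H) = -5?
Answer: -58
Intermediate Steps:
k = 23
T(-39, v(-3)) - k = 7*(-5) - 1*23 = -35 - 23 = -58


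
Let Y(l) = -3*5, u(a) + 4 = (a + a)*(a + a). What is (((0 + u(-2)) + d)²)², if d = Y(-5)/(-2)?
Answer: 2313441/16 ≈ 1.4459e+5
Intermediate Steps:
u(a) = -4 + 4*a² (u(a) = -4 + (a + a)*(a + a) = -4 + (2*a)*(2*a) = -4 + 4*a²)
Y(l) = -15
d = 15/2 (d = -15/(-2) = -15*(-½) = 15/2 ≈ 7.5000)
(((0 + u(-2)) + d)²)² = (((0 + (-4 + 4*(-2)²)) + 15/2)²)² = (((0 + (-4 + 4*4)) + 15/2)²)² = (((0 + (-4 + 16)) + 15/2)²)² = (((0 + 12) + 15/2)²)² = ((12 + 15/2)²)² = ((39/2)²)² = (1521/4)² = 2313441/16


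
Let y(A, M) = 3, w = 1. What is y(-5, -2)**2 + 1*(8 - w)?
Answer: 16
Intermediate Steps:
y(-5, -2)**2 + 1*(8 - w) = 3**2 + 1*(8 - 1*1) = 9 + 1*(8 - 1) = 9 + 1*7 = 9 + 7 = 16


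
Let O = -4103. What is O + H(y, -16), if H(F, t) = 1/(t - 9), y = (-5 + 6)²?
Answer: -102576/25 ≈ -4103.0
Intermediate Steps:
y = 1 (y = 1² = 1)
H(F, t) = 1/(-9 + t)
O + H(y, -16) = -4103 + 1/(-9 - 16) = -4103 + 1/(-25) = -4103 - 1/25 = -102576/25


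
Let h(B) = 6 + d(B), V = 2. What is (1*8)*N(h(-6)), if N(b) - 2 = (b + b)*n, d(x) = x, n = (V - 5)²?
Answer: 16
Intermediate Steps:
n = 9 (n = (2 - 5)² = (-3)² = 9)
h(B) = 6 + B
N(b) = 2 + 18*b (N(b) = 2 + (b + b)*9 = 2 + (2*b)*9 = 2 + 18*b)
(1*8)*N(h(-6)) = (1*8)*(2 + 18*(6 - 6)) = 8*(2 + 18*0) = 8*(2 + 0) = 8*2 = 16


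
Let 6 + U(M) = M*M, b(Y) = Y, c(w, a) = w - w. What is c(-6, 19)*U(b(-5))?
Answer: 0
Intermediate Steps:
c(w, a) = 0
U(M) = -6 + M² (U(M) = -6 + M*M = -6 + M²)
c(-6, 19)*U(b(-5)) = 0*(-6 + (-5)²) = 0*(-6 + 25) = 0*19 = 0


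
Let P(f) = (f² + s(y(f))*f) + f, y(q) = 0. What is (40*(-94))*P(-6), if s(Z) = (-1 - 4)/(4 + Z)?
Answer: -141000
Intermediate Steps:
s(Z) = -5/(4 + Z)
P(f) = f² - f/4 (P(f) = (f² + (-5/(4 + 0))*f) + f = (f² + (-5/4)*f) + f = (f² + (-5*¼)*f) + f = (f² - 5*f/4) + f = f² - f/4)
(40*(-94))*P(-6) = (40*(-94))*(-6*(-¼ - 6)) = -(-22560)*(-25)/4 = -3760*75/2 = -141000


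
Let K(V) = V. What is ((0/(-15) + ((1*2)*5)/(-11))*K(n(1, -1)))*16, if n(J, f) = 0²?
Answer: 0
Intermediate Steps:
n(J, f) = 0
((0/(-15) + ((1*2)*5)/(-11))*K(n(1, -1)))*16 = ((0/(-15) + ((1*2)*5)/(-11))*0)*16 = ((0*(-1/15) + (2*5)*(-1/11))*0)*16 = ((0 + 10*(-1/11))*0)*16 = ((0 - 10/11)*0)*16 = -10/11*0*16 = 0*16 = 0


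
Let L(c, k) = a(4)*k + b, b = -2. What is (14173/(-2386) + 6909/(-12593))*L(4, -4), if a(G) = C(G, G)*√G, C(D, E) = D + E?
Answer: 131303271/306601 ≈ 428.25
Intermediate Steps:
a(G) = 2*G^(3/2) (a(G) = (G + G)*√G = (2*G)*√G = 2*G^(3/2))
L(c, k) = -2 + 16*k (L(c, k) = (2*4^(3/2))*k - 2 = (2*8)*k - 2 = 16*k - 2 = -2 + 16*k)
(14173/(-2386) + 6909/(-12593))*L(4, -4) = (14173/(-2386) + 6909/(-12593))*(-2 + 16*(-4)) = (14173*(-1/2386) + 6909*(-1/12593))*(-2 - 64) = (-14173/2386 - 141/257)*(-66) = -3978887/613202*(-66) = 131303271/306601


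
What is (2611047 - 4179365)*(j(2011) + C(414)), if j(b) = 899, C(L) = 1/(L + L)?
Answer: -583706787307/414 ≈ -1.4099e+9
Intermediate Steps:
C(L) = 1/(2*L)
(2611047 - 4179365)*(j(2011) + C(414)) = (2611047 - 4179365)*(899 + (½)/414) = -1568318*(899 + (½)*(1/414)) = -1568318*(899 + 1/828) = -1568318*744373/828 = -583706787307/414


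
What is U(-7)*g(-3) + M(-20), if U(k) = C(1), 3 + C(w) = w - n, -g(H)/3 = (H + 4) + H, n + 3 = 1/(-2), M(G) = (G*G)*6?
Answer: 2409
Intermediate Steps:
M(G) = 6*G² (M(G) = G²*6 = 6*G²)
n = -7/2 (n = -3 + 1/(-2) = -3 - ½ = -7/2 ≈ -3.5000)
g(H) = -12 - 6*H (g(H) = -3*((H + 4) + H) = -3*((4 + H) + H) = -3*(4 + 2*H) = -12 - 6*H)
C(w) = ½ + w (C(w) = -3 + (w - 1*(-7/2)) = -3 + (w + 7/2) = -3 + (7/2 + w) = ½ + w)
U(k) = 3/2 (U(k) = ½ + 1 = 3/2)
U(-7)*g(-3) + M(-20) = 3*(-12 - 6*(-3))/2 + 6*(-20)² = 3*(-12 + 18)/2 + 6*400 = (3/2)*6 + 2400 = 9 + 2400 = 2409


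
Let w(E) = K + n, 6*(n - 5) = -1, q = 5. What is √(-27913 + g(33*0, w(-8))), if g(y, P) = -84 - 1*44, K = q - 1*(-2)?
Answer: I*√28041 ≈ 167.45*I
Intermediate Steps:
n = 29/6 (n = 5 + (⅙)*(-1) = 5 - ⅙ = 29/6 ≈ 4.8333)
K = 7 (K = 5 - 1*(-2) = 5 + 2 = 7)
w(E) = 71/6 (w(E) = 7 + 29/6 = 71/6)
g(y, P) = -128 (g(y, P) = -84 - 44 = -128)
√(-27913 + g(33*0, w(-8))) = √(-27913 - 128) = √(-28041) = I*√28041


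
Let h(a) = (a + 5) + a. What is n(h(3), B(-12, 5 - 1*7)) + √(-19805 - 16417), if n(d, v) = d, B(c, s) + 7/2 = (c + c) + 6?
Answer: 11 + I*√36222 ≈ 11.0 + 190.32*I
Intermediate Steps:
h(a) = 5 + 2*a (h(a) = (5 + a) + a = 5 + 2*a)
B(c, s) = 5/2 + 2*c (B(c, s) = -7/2 + ((c + c) + 6) = -7/2 + (2*c + 6) = -7/2 + (6 + 2*c) = 5/2 + 2*c)
n(h(3), B(-12, 5 - 1*7)) + √(-19805 - 16417) = (5 + 2*3) + √(-19805 - 16417) = (5 + 6) + √(-36222) = 11 + I*√36222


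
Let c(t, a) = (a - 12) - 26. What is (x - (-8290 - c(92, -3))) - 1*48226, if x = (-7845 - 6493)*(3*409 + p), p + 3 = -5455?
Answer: 60624101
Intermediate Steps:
c(t, a) = -38 + a (c(t, a) = (-12 + a) - 26 = -38 + a)
p = -5458 (p = -3 - 5455 = -5458)
x = 60664078 (x = (-7845 - 6493)*(3*409 - 5458) = -14338*(1227 - 5458) = -14338*(-4231) = 60664078)
(x - (-8290 - c(92, -3))) - 1*48226 = (60664078 - (-8290 - (-38 - 3))) - 1*48226 = (60664078 - (-8290 - 1*(-41))) - 48226 = (60664078 - (-8290 + 41)) - 48226 = (60664078 - 1*(-8249)) - 48226 = (60664078 + 8249) - 48226 = 60672327 - 48226 = 60624101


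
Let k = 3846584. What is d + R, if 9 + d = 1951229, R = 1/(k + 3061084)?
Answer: 13478379954961/6907668 ≈ 1.9512e+6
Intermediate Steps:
R = 1/6907668 (R = 1/(3846584 + 3061084) = 1/6907668 ≈ 1.4477e-7)
d = 1951220 (d = -9 + 1951229 = 1951220)
d + R = 1951220 + 1/6907668 = 13478379954961/6907668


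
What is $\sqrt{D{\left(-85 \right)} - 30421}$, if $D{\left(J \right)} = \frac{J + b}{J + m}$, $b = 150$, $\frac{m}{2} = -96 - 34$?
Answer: $\frac{7 i \sqrt{2955822}}{69} \approx 174.42 i$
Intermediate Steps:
$m = -260$ ($m = 2 \left(-96 - 34\right) = 2 \left(-130\right) = -260$)
$D{\left(J \right)} = \frac{150 + J}{-260 + J}$ ($D{\left(J \right)} = \frac{J + 150}{J - 260} = \frac{150 + J}{-260 + J}$)
$\sqrt{D{\left(-85 \right)} - 30421} = \sqrt{\frac{150 - 85}{-260 - 85} - 30421} = \sqrt{\frac{1}{-345} \cdot 65 - 30421} = \sqrt{\left(- \frac{1}{345}\right) 65 - 30421} = \sqrt{- \frac{13}{69} - 30421} = \sqrt{- \frac{2099062}{69}} = \frac{7 i \sqrt{2955822}}{69}$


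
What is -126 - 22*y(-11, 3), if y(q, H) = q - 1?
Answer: 138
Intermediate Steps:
y(q, H) = -1 + q
-126 - 22*y(-11, 3) = -126 - 22*(-1 - 11) = -126 - 22*(-12) = -126 + 264 = 138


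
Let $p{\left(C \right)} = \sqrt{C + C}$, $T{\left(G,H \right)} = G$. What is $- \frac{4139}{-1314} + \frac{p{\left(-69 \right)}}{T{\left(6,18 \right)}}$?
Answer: $\frac{4139}{1314} + \frac{i \sqrt{138}}{6} \approx 3.1499 + 1.9579 i$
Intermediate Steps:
$p{\left(C \right)} = \sqrt{2} \sqrt{C}$ ($p{\left(C \right)} = \sqrt{2 C} = \sqrt{2} \sqrt{C}$)
$- \frac{4139}{-1314} + \frac{p{\left(-69 \right)}}{T{\left(6,18 \right)}} = - \frac{4139}{-1314} + \frac{\sqrt{2} \sqrt{-69}}{6} = \left(-4139\right) \left(- \frac{1}{1314}\right) + \sqrt{2} i \sqrt{69} \cdot \frac{1}{6} = \frac{4139}{1314} + i \sqrt{138} \cdot \frac{1}{6} = \frac{4139}{1314} + \frac{i \sqrt{138}}{6}$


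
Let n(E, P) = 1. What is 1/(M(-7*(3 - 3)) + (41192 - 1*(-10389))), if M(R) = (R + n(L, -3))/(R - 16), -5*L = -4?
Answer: 16/825295 ≈ 1.9387e-5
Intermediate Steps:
L = ⅘ (L = -⅕*(-4) = ⅘ ≈ 0.80000)
M(R) = (1 + R)/(-16 + R) (M(R) = (R + 1)/(R - 16) = (1 + R)/(-16 + R))
1/(M(-7*(3 - 3)) + (41192 - 1*(-10389))) = 1/((1 - 7*(3 - 3))/(-16 - 7*(3 - 3)) + (41192 - 1*(-10389))) = 1/((1 - 7*0)/(-16 - 7*0) + (41192 + 10389)) = 1/((1 + 0)/(-16 + 0) + 51581) = 1/(1/(-16) + 51581) = 1/(-1/16*1 + 51581) = 1/(-1/16 + 51581) = 1/(825295/16) = 16/825295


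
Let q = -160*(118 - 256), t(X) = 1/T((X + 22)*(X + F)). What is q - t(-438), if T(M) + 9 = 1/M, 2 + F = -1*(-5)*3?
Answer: 35133850720/1591199 ≈ 22080.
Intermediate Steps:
F = 13 (F = -2 - 1*(-5)*3 = -2 + 5*3 = -2 + 15 = 13)
T(M) = -9 + 1/M
t(X) = 1/(-9 + 1/((13 + X)*(22 + X))) (t(X) = 1/(-9 + 1/((X + 22)*(X + 13))) = 1/(-9 + 1/((22 + X)*(13 + X))) = 1/(-9 + 1/((13 + X)*(22 + X))))
q = 22080 (q = -160*(-138) = 22080)
q - t(-438) = 22080 - (-286 - 1*(-438)² - 35*(-438))/(2573 + 9*(-438)² + 315*(-438)) = 22080 - (-286 - 1*191844 + 15330)/(2573 + 9*191844 - 137970) = 22080 - (-286 - 191844 + 15330)/(2573 + 1726596 - 137970) = 22080 - (-176800)/1591199 = 22080 - 1*(-176800/1591199) = 22080 + 176800/1591199 = 35133850720/1591199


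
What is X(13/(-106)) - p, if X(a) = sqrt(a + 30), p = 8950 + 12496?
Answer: -21446 + sqrt(335702)/106 ≈ -21441.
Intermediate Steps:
p = 21446
X(a) = sqrt(30 + a)
X(13/(-106)) - p = sqrt(30 + 13/(-106)) - 1*21446 = sqrt(30 + 13*(-1/106)) - 21446 = sqrt(30 - 13/106) - 21446 = sqrt(3167/106) - 21446 = sqrt(335702)/106 - 21446 = -21446 + sqrt(335702)/106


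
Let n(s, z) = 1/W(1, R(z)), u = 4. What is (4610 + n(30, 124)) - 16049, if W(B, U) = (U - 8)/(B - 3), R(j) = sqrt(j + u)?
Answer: -45757/4 - sqrt(2)/4 ≈ -11440.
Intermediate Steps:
R(j) = sqrt(4 + j) (R(j) = sqrt(j + 4) = sqrt(4 + j))
W(B, U) = (-8 + U)/(-3 + B)
n(s, z) = 1/(4 - sqrt(4 + z)/2) (n(s, z) = 1/((-8 + sqrt(4 + z))/(-3 + 1)) = 1/((-8 + sqrt(4 + z))/(-2)) = 1/(-(-8 + sqrt(4 + z))/2) = 1/(4 - sqrt(4 + z)/2))
(4610 + n(30, 124)) - 16049 = (4610 + 2/(8 - sqrt(4 + 124))) - 16049 = (4610 + 2/(8 - sqrt(128))) - 16049 = (4610 + 2/(8 - 8*sqrt(2))) - 16049 = -11439 + 2/(8 - 8*sqrt(2))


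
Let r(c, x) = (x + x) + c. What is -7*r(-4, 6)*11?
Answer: -616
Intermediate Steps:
r(c, x) = c + 2*x (r(c, x) = 2*x + c = c + 2*x)
-7*r(-4, 6)*11 = -7*(-4 + 2*6)*11 = -7*(-4 + 12)*11 = -7*8*11 = -56*11 = -616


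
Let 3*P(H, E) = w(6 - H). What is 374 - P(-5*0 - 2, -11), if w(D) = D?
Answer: 1114/3 ≈ 371.33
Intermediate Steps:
P(H, E) = 2 - H/3 (P(H, E) = (6 - H)/3 = 2 - H/3)
374 - P(-5*0 - 2, -11) = 374 - (2 - (-5*0 - 2)/3) = 374 - (2 - (0 - 2)/3) = 374 - (2 - ⅓*(-2)) = 374 - (2 + ⅔) = 374 - 1*8/3 = 374 - 8/3 = 1114/3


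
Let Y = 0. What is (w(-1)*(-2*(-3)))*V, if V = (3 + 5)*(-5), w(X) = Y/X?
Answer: 0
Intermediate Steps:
w(X) = 0 (w(X) = 0/X = 0)
V = -40 (V = 8*(-5) = -40)
(w(-1)*(-2*(-3)))*V = (0*(-2*(-3)))*(-40) = (0*6)*(-40) = 0*(-40) = 0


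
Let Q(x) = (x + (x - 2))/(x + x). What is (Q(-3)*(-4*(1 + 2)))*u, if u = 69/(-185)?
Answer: 1104/185 ≈ 5.9676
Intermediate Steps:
u = -69/185 (u = 69*(-1/185) = -69/185 ≈ -0.37297)
Q(x) = (-2 + 2*x)/(2*x) (Q(x) = (x + (-2 + x))/((2*x)) = (-2 + 2*x)*(1/(2*x)) = (-2 + 2*x)/(2*x))
(Q(-3)*(-4*(1 + 2)))*u = (((-1 - 3)/(-3))*(-4*(1 + 2)))*(-69/185) = ((-⅓*(-4))*(-4*3))*(-69/185) = ((4/3)*(-12))*(-69/185) = -16*(-69/185) = 1104/185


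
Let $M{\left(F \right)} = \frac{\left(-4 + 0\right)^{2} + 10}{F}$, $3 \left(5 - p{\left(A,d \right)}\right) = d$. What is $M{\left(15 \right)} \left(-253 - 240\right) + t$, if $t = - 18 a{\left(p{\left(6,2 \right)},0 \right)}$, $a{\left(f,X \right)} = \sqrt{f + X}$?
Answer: $- \frac{12818}{15} - 6 \sqrt{39} \approx -892.0$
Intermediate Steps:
$p{\left(A,d \right)} = 5 - \frac{d}{3}$
$a{\left(f,X \right)} = \sqrt{X + f}$
$t = - 6 \sqrt{39}$ ($t = - 18 \sqrt{0 + \left(5 - \frac{2}{3}\right)} = - 18 \sqrt{0 + \frac{13}{3}} = - 18 \sqrt{\frac{13}{3}} = - 18 \frac{\sqrt{39}}{3} = - 6 \sqrt{39} \approx -37.47$)
$M{\left(F \right)} = \frac{26}{F}$ ($M{\left(F \right)} = \frac{\left(-4\right)^{2} + 10}{F} = \frac{16 + 10}{F} = \frac{26}{F}$)
$M{\left(15 \right)} \left(-253 - 240\right) + t = \frac{26}{15} \left(-253 - 240\right) - 6 \sqrt{39} = 26 \cdot \frac{1}{15} \left(-493\right) - 6 \sqrt{39} = \frac{26}{15} \left(-493\right) - 6 \sqrt{39} = - \frac{12818}{15} - 6 \sqrt{39}$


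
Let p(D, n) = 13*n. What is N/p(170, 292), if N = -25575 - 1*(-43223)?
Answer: 4412/949 ≈ 4.6491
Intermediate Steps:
N = 17648 (N = -25575 + 43223 = 17648)
N/p(170, 292) = 17648/((13*292)) = 17648/3796 = 17648*(1/3796) = 4412/949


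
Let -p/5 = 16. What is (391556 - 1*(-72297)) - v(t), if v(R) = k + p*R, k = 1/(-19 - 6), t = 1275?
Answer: 14146326/25 ≈ 5.6585e+5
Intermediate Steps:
p = -80 (p = -5*16 = -80)
k = -1/25 (k = 1/(-25) = -1/25 ≈ -0.040000)
v(R) = -1/25 - 80*R
(391556 - 1*(-72297)) - v(t) = (391556 - 1*(-72297)) - (-1/25 - 80*1275) = (391556 + 72297) - (-1/25 - 102000) = 463853 - 1*(-2550001/25) = 463853 + 2550001/25 = 14146326/25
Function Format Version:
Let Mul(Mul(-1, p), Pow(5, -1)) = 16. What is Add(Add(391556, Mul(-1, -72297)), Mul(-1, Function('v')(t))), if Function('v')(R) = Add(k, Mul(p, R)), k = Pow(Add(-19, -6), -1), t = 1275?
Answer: Rational(14146326, 25) ≈ 5.6585e+5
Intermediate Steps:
p = -80 (p = Mul(-5, 16) = -80)
k = Rational(-1, 25) (k = Pow(-25, -1) = Rational(-1, 25) ≈ -0.040000)
Function('v')(R) = Add(Rational(-1, 25), Mul(-80, R))
Add(Add(391556, Mul(-1, -72297)), Mul(-1, Function('v')(t))) = Add(Add(391556, Mul(-1, -72297)), Mul(-1, Add(Rational(-1, 25), Mul(-80, 1275)))) = Add(Add(391556, 72297), Mul(-1, Add(Rational(-1, 25), -102000))) = Add(463853, Mul(-1, Rational(-2550001, 25))) = Add(463853, Rational(2550001, 25)) = Rational(14146326, 25)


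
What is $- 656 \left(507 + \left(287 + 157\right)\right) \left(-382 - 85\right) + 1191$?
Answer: $291341943$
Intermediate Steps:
$- 656 \left(507 + \left(287 + 157\right)\right) \left(-382 - 85\right) + 1191 = - 656 \left(507 + 444\right) \left(-467\right) + 1191 = - 656 \cdot 951 \left(-467\right) + 1191 = \left(-656\right) \left(-444117\right) + 1191 = 291340752 + 1191 = 291341943$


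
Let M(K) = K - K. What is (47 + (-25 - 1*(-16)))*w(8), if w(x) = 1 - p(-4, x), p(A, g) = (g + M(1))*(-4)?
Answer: 1254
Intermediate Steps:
M(K) = 0
p(A, g) = -4*g (p(A, g) = (g + 0)*(-4) = g*(-4) = -4*g)
w(x) = 1 + 4*x (w(x) = 1 - (-4)*x = 1 + 4*x)
(47 + (-25 - 1*(-16)))*w(8) = (47 + (-25 - 1*(-16)))*(1 + 4*8) = (47 + (-25 + 16))*(1 + 32) = (47 - 9)*33 = 38*33 = 1254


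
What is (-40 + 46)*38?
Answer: 228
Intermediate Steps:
(-40 + 46)*38 = 6*38 = 228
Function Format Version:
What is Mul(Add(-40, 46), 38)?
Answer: 228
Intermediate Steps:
Mul(Add(-40, 46), 38) = Mul(6, 38) = 228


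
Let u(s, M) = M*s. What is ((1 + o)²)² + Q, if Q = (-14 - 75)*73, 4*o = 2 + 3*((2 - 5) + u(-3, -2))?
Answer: -1612607/256 ≈ -6299.3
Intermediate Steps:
o = 11/4 (o = (2 + 3*((2 - 5) - 2*(-3)))/4 = (2 + 3*(-3 + 6))/4 = (2 + 3*3)/4 = (2 + 9)/4 = (¼)*11 = 11/4 ≈ 2.7500)
Q = -6497 (Q = -89*73 = -6497)
((1 + o)²)² + Q = ((1 + 11/4)²)² - 6497 = ((15/4)²)² - 6497 = (225/16)² - 6497 = 50625/256 - 6497 = -1612607/256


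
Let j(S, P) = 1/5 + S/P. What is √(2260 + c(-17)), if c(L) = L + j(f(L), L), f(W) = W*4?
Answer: 106*√5/5 ≈ 47.405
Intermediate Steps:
f(W) = 4*W
j(S, P) = ⅕ + S/P (j(S, P) = 1*(⅕) + S/P = ⅕ + S/P)
c(L) = 21/5 + L (c(L) = L + (4*L + L/5)/L = L + (21*L/5)/L = L + 21/5 = 21/5 + L)
√(2260 + c(-17)) = √(2260 + (21/5 - 17)) = √(2260 - 64/5) = √(11236/5) = 106*√5/5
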